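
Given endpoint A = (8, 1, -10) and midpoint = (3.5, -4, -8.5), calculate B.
B = (2×3.5 - 8, 2×(-4) - 1, 2×(-8.5) - (-10)) = (-1, -9, -7)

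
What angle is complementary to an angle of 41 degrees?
Complementary angles sum to 90 degrees.
Other angle = 90 - 41
Other angle = 49 degrees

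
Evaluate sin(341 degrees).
sin(341 degrees) = -0.3256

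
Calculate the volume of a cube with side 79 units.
Volume = s³
Volume = 79³
Volume = 493039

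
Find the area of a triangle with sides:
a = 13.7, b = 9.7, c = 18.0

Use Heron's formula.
s = (a+b+c)/2 = (13.7+9.7+18.0)/2 = 20.7
A = √(s(s-a)(s-b)(s-c)) = √(20.7·7·11·2.7)
A = √4303.53 = 65.6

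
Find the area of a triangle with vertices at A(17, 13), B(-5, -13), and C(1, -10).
Using the coordinate formula: Area = (1/2)|x₁(y₂-y₃) + x₂(y₃-y₁) + x₃(y₁-y₂)|
Area = (1/2)|17((-13)-(-10)) + (-5)((-10)-13) + 1(13-(-13))|
Area = (1/2)|17*(-3) + (-5)*(-23) + 1*26|
Area = (1/2)|(-51) + 115 + 26|
Area = (1/2)*90 = 45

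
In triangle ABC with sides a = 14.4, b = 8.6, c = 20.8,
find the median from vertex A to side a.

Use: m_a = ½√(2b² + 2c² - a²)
m_a = ½√(2·8.6² + 2·20.8² - 14.4²)
m_a = ½√(147.92 + 865.28 - 207.36) = ½√805.84 = 14.19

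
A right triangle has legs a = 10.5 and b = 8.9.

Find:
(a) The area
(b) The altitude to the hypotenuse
(a) Area = ½ab = ½·10.5·8.9 = 46.725
(b) Hypotenuse c = √(10.5² + 8.9²) = √189.46 = 13.7644
    Area = ½·c·h_c  →  h_c = 2·Area/c = 2·46.725/13.7644 = 6.789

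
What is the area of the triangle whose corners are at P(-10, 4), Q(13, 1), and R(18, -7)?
Using the coordinate formula: Area = (1/2)|x₁(y₂-y₃) + x₂(y₃-y₁) + x₃(y₁-y₂)|
Area = (1/2)|(-10)(1-(-7)) + 13((-7)-4) + 18(4-1)|
Area = (1/2)|(-10)*8 + 13*(-11) + 18*3|
Area = (1/2)|(-80) + (-143) + 54|
Area = (1/2)*169 = 84.50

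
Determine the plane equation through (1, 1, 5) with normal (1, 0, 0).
d = n·P = (1)(1) + (0)(1) + (0)(5) = 1
Plane: x = 1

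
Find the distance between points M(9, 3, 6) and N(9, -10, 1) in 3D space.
d = √[(0)² + (-13)² + (-5)²] = √194 = 13.93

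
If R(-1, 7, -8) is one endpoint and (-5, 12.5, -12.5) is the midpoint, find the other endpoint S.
S = (2×(-5) - (-1), 2×12.5 - 7, 2×(-12.5) - (-8)) = (-9, 18, -17)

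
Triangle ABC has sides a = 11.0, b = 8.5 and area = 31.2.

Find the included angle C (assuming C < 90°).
Area = ½ab·sin(C)  →  sin(C) = 2·Area/(ab)
sin(C) = 2·31.2/(11.0·8.5) = 0.667380
C = arcsin(0.667380) = 41.87°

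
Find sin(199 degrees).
sin(199 degrees) = -0.3256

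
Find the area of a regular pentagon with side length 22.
For a regular 5-gon with side length s = 22:
Apothem a = s / (2*tan(pi/5)) = 22 / (2*tan(pi/5)) ≈ 15.1402
Perimeter P = 5 * 22 = 110
Area = (1/2) * P * a = (1/2) * 110 * 15.1402 = 832.71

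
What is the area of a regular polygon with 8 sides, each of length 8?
For a regular 8-gon with side length s = 8:
Apothem a = s / (2*tan(pi/8)) = 8 / (2*tan(pi/8)) ≈ 9.6569
Perimeter P = 8 * 8 = 64
Area = (1/2) * P * a = (1/2) * 64 * 9.6569 = 309.02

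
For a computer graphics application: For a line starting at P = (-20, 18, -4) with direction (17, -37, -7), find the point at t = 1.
P(1) = (-20 + 17(1), 18 + (-37)(1), -4 + (-7)(1)) = (-3, -19, -11)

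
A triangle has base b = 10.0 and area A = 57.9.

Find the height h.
A = ½bh  →  h = 2A/b
h = 2·57.9/10.0 = 11.58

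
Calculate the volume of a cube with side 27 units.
Volume = s³
Volume = 27³
Volume = 19683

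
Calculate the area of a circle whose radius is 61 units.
Area = pi * r²
Area = pi * 61²
Area = pi * 3721
Area = 11689.87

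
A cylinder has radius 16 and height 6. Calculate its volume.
Volume = pi * r² * h
Volume = pi * 16² * 6
Volume = pi * 256 * 6
Volume = pi * 1536
Volume = 4825.49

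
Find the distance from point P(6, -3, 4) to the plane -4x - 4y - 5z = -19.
d = |(-4)(6) + (-4)(-3) + (-5)(4) - (-19)| / √((-4)² + (-4)² + (-5)²) = 13/√57 = 1.722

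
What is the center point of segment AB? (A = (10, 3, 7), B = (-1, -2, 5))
Midpoint = ((10-1)/2, (3-2)/2, (7+5)/2) = (4.5, 0.5, 6)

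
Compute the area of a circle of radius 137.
Area = pi * r²
Area = pi * 137²
Area = pi * 18769
Area = 58964.55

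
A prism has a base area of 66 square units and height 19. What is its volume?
Volume = base area * height
Volume = 66 * 19
Volume = 1254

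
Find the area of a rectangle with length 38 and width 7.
Area = length * width
Area = 38 * 7
Area = 266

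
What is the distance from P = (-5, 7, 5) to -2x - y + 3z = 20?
d = |(-2)(-5) + (-1)(7) + 3(5) - (20)| / √((-2)² + (-1)² + 3²) = 2/√14 = 0.5345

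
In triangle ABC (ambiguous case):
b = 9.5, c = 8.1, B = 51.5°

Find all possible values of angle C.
sin(C)/c = sin(B)/b  →  sin(C) = c·sin(B)/b = 8.1·sin(51.5°)/9.5 = 0.667276
C₁ = arcsin(0.667276) = 41.86°,  C₂ = 180° - C₁ = 138.14°
Check C₂: A = 180° - 51.5° - 138.14° = -9.64° ≤ 0, rejected
C = 41.86° (one solution)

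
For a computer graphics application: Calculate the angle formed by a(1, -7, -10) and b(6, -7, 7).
a·b = -15, |a|² = 150, |b|² = 134
cos θ = -15/√20100 ≈ -0.1058
θ ≈ 96.07°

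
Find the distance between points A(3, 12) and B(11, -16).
Using the distance formula: d = sqrt((x₂-x₁)² + (y₂-y₁)²)
dx = 11 - 3 = 8
dy = (-16) - 12 = -28
d = sqrt(8² + (-28)²) = sqrt(64 + 784) = sqrt(848) = 29.12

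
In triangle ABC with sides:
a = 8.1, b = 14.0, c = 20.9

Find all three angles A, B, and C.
By the law of cosines:
cos(A) = (b² + c² - a²)/(2bc) = 0.969241  →  A = 14.25°
cos(B) = (a² + c² - b²)/(2ac) = 0.905015  →  B = 25.17°
cos(C) = (a² + b² - c²)/(2ab) = -0.772487  →  C = 140.6°
Check: A + B + C = 180.0° ✓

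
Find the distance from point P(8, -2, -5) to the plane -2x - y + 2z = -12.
d = |(-2)(8) + (-1)(-2) + 2(-5) - (-12)| / √((-2)² + (-1)² + 2²) = 12/√9 = 4.0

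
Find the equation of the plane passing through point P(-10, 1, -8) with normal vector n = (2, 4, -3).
d = n·P = (2)(-10) + (4)(1) + (-3)(-8) = 8
Plane: 2x + 4y - 3z = 8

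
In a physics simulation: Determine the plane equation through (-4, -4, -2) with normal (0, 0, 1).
d = n·P = (0)(-4) + (0)(-4) + (1)(-2) = -2
Plane: z = -2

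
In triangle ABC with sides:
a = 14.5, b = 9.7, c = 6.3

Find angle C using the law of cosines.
cos(C) = (a² + b² - c²)/(2ab)
cos(C) = (14.5² + 9.7² - 6.3²)/(2·14.5·9.7) = 264.65/281.3 = 0.940811
C = arccos(0.940811) = 19.81°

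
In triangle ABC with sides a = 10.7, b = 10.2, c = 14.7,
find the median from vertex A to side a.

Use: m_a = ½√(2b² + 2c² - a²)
m_a = ½√(2·10.2² + 2·14.7² - 10.7²)
m_a = ½√(208.08 + 432.18 - 114.49) = ½√525.77 = 11.46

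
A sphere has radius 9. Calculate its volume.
Volume = (4/3) * pi * r³
Volume = (4/3) * pi * 9³
Volume = (4/3) * pi * 729
Volume = 3053.63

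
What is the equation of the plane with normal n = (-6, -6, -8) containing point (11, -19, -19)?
d = n·P = (-6)(11) + (-6)(-19) + (-8)(-19) = 200
Plane: -6x - 6y - 8z = 200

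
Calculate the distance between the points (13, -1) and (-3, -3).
Using the distance formula: d = sqrt((x₂-x₁)² + (y₂-y₁)²)
dx = (-3) - 13 = -16
dy = (-3) - (-1) = -2
d = sqrt((-16)² + (-2)²) = sqrt(256 + 4) = sqrt(260) = 16.12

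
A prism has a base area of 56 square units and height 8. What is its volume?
Volume = base area * height
Volume = 56 * 8
Volume = 448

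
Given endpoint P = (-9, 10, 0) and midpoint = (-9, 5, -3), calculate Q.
Q = (2×(-9) - (-9), 2×5 - 10, 2×(-3) - 0) = (-9, 0, -6)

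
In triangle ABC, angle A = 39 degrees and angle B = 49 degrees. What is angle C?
Sum of angles in a triangle = 180 degrees
Third angle = 180 - 39 - 49
Third angle = 92 degrees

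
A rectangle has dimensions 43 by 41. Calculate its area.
Area = length * width
Area = 43 * 41
Area = 1763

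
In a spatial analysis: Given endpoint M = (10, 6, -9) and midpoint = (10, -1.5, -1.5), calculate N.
N = (2×10 - 10, 2×(-1.5) - 6, 2×(-1.5) - (-9)) = (10, -9, 6)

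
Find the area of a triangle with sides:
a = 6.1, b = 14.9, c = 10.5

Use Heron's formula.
s = (a+b+c)/2 = (6.1+14.9+10.5)/2 = 15.75
A = √(s(s-a)(s-b)(s-c)) = √(15.75·9.65·0.85·5.25)
A = √678.244 = 26.04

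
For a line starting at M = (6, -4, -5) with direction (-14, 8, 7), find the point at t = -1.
P(-1) = (6 + (-14)(-1), -4 + 8(-1), -5 + 7(-1)) = (20, -12, -12)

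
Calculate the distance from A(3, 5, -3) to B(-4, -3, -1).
d = √[(-7)² + (-8)² + (2)²] = √117 = 10.82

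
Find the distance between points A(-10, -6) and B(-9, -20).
Using the distance formula: d = sqrt((x₂-x₁)² + (y₂-y₁)²)
dx = (-9) - (-10) = 1
dy = (-20) - (-6) = -14
d = sqrt(1² + (-14)²) = sqrt(1 + 196) = sqrt(197) = 14.04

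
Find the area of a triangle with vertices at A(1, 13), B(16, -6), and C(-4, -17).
Using the coordinate formula: Area = (1/2)|x₁(y₂-y₃) + x₂(y₃-y₁) + x₃(y₁-y₂)|
Area = (1/2)|1((-6)-(-17)) + 16((-17)-13) + (-4)(13-(-6))|
Area = (1/2)|1*11 + 16*(-30) + (-4)*19|
Area = (1/2)|11 + (-480) + (-76)|
Area = (1/2)*545 = 272.50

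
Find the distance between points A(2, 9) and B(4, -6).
Using the distance formula: d = sqrt((x₂-x₁)² + (y₂-y₁)²)
dx = 4 - 2 = 2
dy = (-6) - 9 = -15
d = sqrt(2² + (-15)²) = sqrt(4 + 225) = sqrt(229) = 15.13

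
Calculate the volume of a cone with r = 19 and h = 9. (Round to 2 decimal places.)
Volume = (1/3) * pi * r² * h
Volume = (1/3) * pi * 19² * 9
Volume = (1/3) * pi * 361 * 9
Volume = (1/3) * pi * 3249
Volume = 3402.34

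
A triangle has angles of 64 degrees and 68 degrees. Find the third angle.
Sum of angles in a triangle = 180 degrees
Third angle = 180 - 64 - 68
Third angle = 48 degrees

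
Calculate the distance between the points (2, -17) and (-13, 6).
Using the distance formula: d = sqrt((x₂-x₁)² + (y₂-y₁)²)
dx = (-13) - 2 = -15
dy = 6 - (-17) = 23
d = sqrt((-15)² + 23²) = sqrt(225 + 529) = sqrt(754) = 27.46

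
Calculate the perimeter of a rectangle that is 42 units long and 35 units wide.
Perimeter = 2 * (length + width)
Perimeter = 2 * (42 + 35)
Perimeter = 2 * 77
Perimeter = 154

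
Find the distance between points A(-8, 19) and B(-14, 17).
Using the distance formula: d = sqrt((x₂-x₁)² + (y₂-y₁)²)
dx = (-14) - (-8) = -6
dy = 17 - 19 = -2
d = sqrt((-6)² + (-2)²) = sqrt(36 + 4) = sqrt(40) = 6.32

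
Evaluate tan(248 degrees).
tan(248 degrees) = 2.4751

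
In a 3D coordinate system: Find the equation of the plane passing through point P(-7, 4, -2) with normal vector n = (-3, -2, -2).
d = n·P = (-3)(-7) + (-2)(4) + (-2)(-2) = 17
Plane: -3x - 2y - 2z = 17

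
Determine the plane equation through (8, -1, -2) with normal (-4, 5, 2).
d = n·P = (-4)(8) + (5)(-1) + (2)(-2) = -41
Plane: -4x + 5y + 2z = -41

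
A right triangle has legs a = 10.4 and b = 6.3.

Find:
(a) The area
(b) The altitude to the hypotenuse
(a) Area = ½ab = ½·10.4·6.3 = 32.76
(b) Hypotenuse c = √(10.4² + 6.3²) = √147.85 = 12.1594
    Area = ½·c·h_c  →  h_c = 2·Area/c = 2·32.76/12.1594 = 5.388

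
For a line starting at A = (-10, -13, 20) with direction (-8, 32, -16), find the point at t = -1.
P(-1) = (-10 + (-8)(-1), -13 + 32(-1), 20 + (-16)(-1)) = (-2, -45, 36)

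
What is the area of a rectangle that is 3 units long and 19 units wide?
Area = length * width
Area = 3 * 19
Area = 57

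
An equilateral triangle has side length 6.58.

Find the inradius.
For an equilateral triangle, r = s/(2√3) where s is the side.
r = 6.58/(2√3) = 6.58/3.464102 = 1.899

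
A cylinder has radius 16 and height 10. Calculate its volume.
Volume = pi * r² * h
Volume = pi * 16² * 10
Volume = pi * 256 * 10
Volume = pi * 2560
Volume = 8042.48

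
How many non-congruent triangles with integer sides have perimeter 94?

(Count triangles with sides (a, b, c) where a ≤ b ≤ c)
With a ≤ b ≤ c and a + b + c = 94, the triangle inequality a + b > c gives c < 94/2, so c ≤ 46.
Iterate a from 1 to ⌊p/3⌋ = 31; for each a, b ranges from a to ⌊(p−a)/2⌋ with c = p − a − b, keeping only c ≥ b.
Triples: (2, 46, 46), (3, 45, 46), (4, 44, 46), …
Count = 184 triangles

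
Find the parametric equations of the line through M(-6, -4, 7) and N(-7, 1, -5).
Direction vector d = N - M = (-1, 5, -12)
x = -6 - t, y = -4 + 5t, z = 7 - 12t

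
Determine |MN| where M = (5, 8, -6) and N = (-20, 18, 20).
d = √[(-25)² + (10)² + (26)²] = √1401 = 37.43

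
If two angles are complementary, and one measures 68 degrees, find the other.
Complementary angles sum to 90 degrees.
Other angle = 90 - 68
Other angle = 22 degrees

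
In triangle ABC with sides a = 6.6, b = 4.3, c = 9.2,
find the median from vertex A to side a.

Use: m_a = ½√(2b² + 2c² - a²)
m_a = ½√(2·4.3² + 2·9.2² - 6.6²)
m_a = ½√(36.98 + 169.28 - 43.56) = ½√162.7 = 6.378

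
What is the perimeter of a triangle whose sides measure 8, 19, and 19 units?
Perimeter = sum of all sides
Perimeter = 8 + 19 + 19
Perimeter = 46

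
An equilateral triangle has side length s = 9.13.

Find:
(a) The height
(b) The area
(a) Height h = s·√3/2 = 9.13·√3/2 = 7.907
(b) Area = (√3/4)·s² = (√3/4)·9.13² = (√3/4)·83.3569 = 36.09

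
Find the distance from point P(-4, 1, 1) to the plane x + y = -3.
d = |1(-4) + 1(1) + 0(1) - (-3)| / √(1² + 1² + 0²) = 0/√2 = 0.0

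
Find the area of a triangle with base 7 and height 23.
Area = (1/2) * base * height
Area = (1/2) * 7 * 23
Area = 80.50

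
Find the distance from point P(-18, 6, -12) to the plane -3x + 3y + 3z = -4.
d = |(-3)(-18) + 3(6) + 3(-12) - (-4)| / √((-3)² + 3² + 3²) = 40/√27 = 7.698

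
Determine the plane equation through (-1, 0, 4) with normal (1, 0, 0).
d = n·P = (1)(-1) + (0)(0) + (0)(4) = -1
Plane: x = -1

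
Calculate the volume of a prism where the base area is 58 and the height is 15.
Volume = base area * height
Volume = 58 * 15
Volume = 870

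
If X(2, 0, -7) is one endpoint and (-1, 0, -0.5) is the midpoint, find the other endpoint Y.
Y = (2×(-1) - 2, 2×0 - 0, 2×(-0.5) - (-7)) = (-4, 0, 6)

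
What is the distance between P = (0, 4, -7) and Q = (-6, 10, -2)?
d = √[(-6)² + (6)² + (5)²] = √97 = 9.849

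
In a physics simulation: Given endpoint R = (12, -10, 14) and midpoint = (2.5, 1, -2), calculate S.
S = (2×2.5 - 12, 2×1 - (-10), 2×(-2) - 14) = (-7, 12, -18)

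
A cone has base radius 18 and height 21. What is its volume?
Volume = (1/3) * pi * r² * h
Volume = (1/3) * pi * 18² * 21
Volume = (1/3) * pi * 324 * 21
Volume = (1/3) * pi * 6804
Volume = 7125.13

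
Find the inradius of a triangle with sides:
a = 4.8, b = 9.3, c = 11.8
s = (a+b+c)/2 = (4.8+9.3+11.8)/2 = 12.95
Area = √(s(s-a)(s-b)(s-c)) = √(12.95·8.15·3.65·1.15) = 21.0479
r = Area/s = 21.0479/12.95 = 1.625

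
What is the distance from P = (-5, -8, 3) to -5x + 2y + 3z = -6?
d = |(-5)(-5) + 2(-8) + 3(3) - (-6)| / √((-5)² + 2² + 3²) = 24/√38 = 3.893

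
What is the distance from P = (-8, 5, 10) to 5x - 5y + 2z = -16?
d = |5(-8) + (-5)(5) + 2(10) - (-16)| / √(5² + (-5)² + 2²) = 29/√54 = 3.946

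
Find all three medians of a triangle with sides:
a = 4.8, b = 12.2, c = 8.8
Using m_x = ½√(2y² + 2z² - x²):
m_a = ½√(2·12.2² + 2·8.8² - 4.8²) = ½√429.52 = 10.36
m_b = ½√(2·4.8² + 2·8.8² - 12.2²) = ½√52.12 = 3.61
m_c = ½√(2·4.8² + 2·12.2² - 8.8²) = ½√266.32 = 8.16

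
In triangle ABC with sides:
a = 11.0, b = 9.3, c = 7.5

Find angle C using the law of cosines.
cos(C) = (a² + b² - c²)/(2ab)
cos(C) = (11.0² + 9.3² - 7.5²)/(2·11.0·9.3) = 151.24/204.6 = 0.739198
C = arccos(0.739198) = 42.34°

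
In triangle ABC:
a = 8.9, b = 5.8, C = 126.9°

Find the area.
Using A = ½ab·sin(C):
A = ½·8.9·5.8·sin(126.9°) = ½·51.62·0.799685 = 20.64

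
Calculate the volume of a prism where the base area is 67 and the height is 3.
Volume = base area * height
Volume = 67 * 3
Volume = 201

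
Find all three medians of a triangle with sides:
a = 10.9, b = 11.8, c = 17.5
Using m_x = ½√(2y² + 2z² - x²):
m_a = ½√(2·11.8² + 2·17.5² - 10.9²) = ½√772.17 = 13.89
m_b = ½√(2·10.9² + 2·17.5² - 11.8²) = ½√710.88 = 13.33
m_c = ½√(2·10.9² + 2·11.8² - 17.5²) = ½√209.85 = 7.243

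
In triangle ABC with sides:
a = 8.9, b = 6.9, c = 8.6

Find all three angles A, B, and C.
By the law of cosines:
cos(A) = (b² + c² - a²)/(2bc) = 0.356926  →  A = 69.09°
cos(B) = (a² + c² - b²)/(2ac) = 0.689574  →  B = 46.4°
cos(C) = (a² + b² - c²)/(2ab) = 0.430386  →  C = 64.51°
Check: A + B + C = 180.0° ✓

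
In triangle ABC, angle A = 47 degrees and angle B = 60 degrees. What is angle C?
Sum of angles in a triangle = 180 degrees
Third angle = 180 - 47 - 60
Third angle = 73 degrees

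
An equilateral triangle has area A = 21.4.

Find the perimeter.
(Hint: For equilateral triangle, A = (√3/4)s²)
A = (√3/4)s²  →  s² = 4A/√3 = 4·21.4/√3 = 49.4212
s = 7.03002
Perimeter = 3s = 21.09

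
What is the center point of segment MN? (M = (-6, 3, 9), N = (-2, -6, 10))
Midpoint = ((-6-2)/2, (3-6)/2, (9+10)/2) = (-4, -1.5, 9.5)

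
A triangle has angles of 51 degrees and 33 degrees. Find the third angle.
Sum of angles in a triangle = 180 degrees
Third angle = 180 - 51 - 33
Third angle = 96 degrees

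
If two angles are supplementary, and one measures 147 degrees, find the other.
Supplementary angles sum to 180 degrees.
Other angle = 180 - 147
Other angle = 33 degrees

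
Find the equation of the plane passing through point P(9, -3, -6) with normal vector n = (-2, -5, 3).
d = n·P = (-2)(9) + (-5)(-3) + (3)(-6) = -21
Plane: -2x - 5y + 3z = -21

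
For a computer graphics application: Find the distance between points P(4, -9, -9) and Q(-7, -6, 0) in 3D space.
d = √[(-11)² + (3)² + (9)²] = √211 = 14.53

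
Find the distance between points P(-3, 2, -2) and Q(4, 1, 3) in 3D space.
d = √[(7)² + (-1)² + (5)²] = √75 = 8.66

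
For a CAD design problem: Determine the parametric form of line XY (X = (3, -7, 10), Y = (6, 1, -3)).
Direction vector d = Y - X = (3, 8, -13)
x = 3 + 3t, y = -7 + 8t, z = 10 - 13t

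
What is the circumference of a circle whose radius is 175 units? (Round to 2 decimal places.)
Circumference = 2 * pi * r
Circumference = 2 * pi * 175
Circumference = 1099.56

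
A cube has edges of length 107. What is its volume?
Volume = s³
Volume = 107³
Volume = 1225043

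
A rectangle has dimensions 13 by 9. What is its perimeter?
Perimeter = 2 * (length + width)
Perimeter = 2 * (13 + 9)
Perimeter = 2 * 22
Perimeter = 44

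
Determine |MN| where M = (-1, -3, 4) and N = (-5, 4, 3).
d = √[(-4)² + (7)² + (-1)²] = √66 = 8.124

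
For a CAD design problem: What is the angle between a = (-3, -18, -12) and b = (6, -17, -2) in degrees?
a·b = 312, |a|² = 477, |b|² = 329
cos θ = 312/√156933 ≈ 0.7876
θ ≈ 38.04°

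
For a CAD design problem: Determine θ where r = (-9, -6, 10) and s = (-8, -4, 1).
r·s = 106, |r|² = 217, |s|² = 81
cos θ = 106/√17577 ≈ 0.7995
θ ≈ 36.91°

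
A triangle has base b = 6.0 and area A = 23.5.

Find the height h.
A = ½bh  →  h = 2A/b
h = 2·23.5/6.0 = 7.833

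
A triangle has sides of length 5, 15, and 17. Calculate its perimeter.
Perimeter = sum of all sides
Perimeter = 5 + 15 + 17
Perimeter = 37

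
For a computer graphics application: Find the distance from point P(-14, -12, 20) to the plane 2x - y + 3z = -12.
d = |2(-14) + (-1)(-12) + 3(20) - (-12)| / √(2² + (-1)² + 3²) = 56/√14 = 14.97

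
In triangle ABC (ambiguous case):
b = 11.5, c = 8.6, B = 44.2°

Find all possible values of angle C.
sin(C)/c = sin(B)/b  →  sin(C) = c·sin(B)/b = 8.6·sin(44.2°)/11.5 = 0.521358
C₁ = arcsin(0.521358) = 31.42°,  C₂ = 180° - C₁ = 148.58°
Check C₂: A = 180° - 44.2° - 148.58° = -12.78° ≤ 0, rejected
C = 31.42° (one solution)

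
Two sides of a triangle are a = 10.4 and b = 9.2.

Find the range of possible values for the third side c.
By the triangle inequality: |a - b| < c < a + b
|10.4 - 9.2| < c < 10.4 + 9.2
1.2 < c < 19.6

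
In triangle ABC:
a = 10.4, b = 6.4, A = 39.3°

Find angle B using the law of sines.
sin(B)/b = sin(A)/a
sin(B) = b·sin(A)/a = 6.4·sin(39.3°)/10.4 = 0.389773
B = arcsin(0.389773) = 22.94°  (b ≤ a, so B ≤ A and the acute solution is unique)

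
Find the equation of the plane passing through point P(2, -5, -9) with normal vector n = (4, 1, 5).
d = n·P = (4)(2) + (1)(-5) + (5)(-9) = -42
Plane: 4x + y + 5z = -42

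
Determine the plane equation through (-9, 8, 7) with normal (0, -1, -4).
d = n·P = (0)(-9) + (-1)(8) + (-4)(7) = -36
Plane: -y - 4z = -36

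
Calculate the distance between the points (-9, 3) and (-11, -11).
Using the distance formula: d = sqrt((x₂-x₁)² + (y₂-y₁)²)
dx = (-11) - (-9) = -2
dy = (-11) - 3 = -14
d = sqrt((-2)² + (-14)²) = sqrt(4 + 196) = sqrt(200) = 14.14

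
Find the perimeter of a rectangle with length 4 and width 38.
Perimeter = 2 * (length + width)
Perimeter = 2 * (4 + 38)
Perimeter = 2 * 42
Perimeter = 84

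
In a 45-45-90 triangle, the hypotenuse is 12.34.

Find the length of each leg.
In a 45-45-90 triangle, hypotenuse = leg·√2  →  leg = hypotenuse/√2
leg = 12.34/√2 = 8.726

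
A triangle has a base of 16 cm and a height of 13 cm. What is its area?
Area = (1/2) * base * height
Area = (1/2) * 16 * 13
Area = 104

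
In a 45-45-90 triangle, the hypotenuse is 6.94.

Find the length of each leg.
In a 45-45-90 triangle, hypotenuse = leg·√2  →  leg = hypotenuse/√2
leg = 6.94/√2 = 4.907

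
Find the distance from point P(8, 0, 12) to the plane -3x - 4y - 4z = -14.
d = |(-3)(8) + (-4)(0) + (-4)(12) - (-14)| / √((-3)² + (-4)² + (-4)²) = 58/√41 = 9.058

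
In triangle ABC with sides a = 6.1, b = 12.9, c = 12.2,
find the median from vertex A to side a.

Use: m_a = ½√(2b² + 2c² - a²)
m_a = ½√(2·12.9² + 2·12.2² - 6.1²)
m_a = ½√(332.82 + 297.68 - 37.21) = ½√593.29 = 12.18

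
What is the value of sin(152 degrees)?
sin(152 degrees) = 0.4695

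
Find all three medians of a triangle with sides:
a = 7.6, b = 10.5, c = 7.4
Using m_x = ½√(2y² + 2z² - x²):
m_a = ½√(2·10.5² + 2·7.4² - 7.6²) = ½√272.26 = 8.25
m_b = ½√(2·7.6² + 2·7.4² - 10.5²) = ½√114.79 = 5.357
m_c = ½√(2·7.6² + 2·10.5² - 7.4²) = ½√281.26 = 8.385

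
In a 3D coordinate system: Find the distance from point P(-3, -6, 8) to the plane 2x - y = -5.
d = |2(-3) + (-1)(-6) + 0(8) - (-5)| / √(2² + (-1)² + 0²) = 5/√5 = 2.236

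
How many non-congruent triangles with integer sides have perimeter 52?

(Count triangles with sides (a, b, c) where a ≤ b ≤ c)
With a ≤ b ≤ c and a + b + c = 52, the triangle inequality a + b > c gives c < 52/2, so c ≤ 25.
Iterate a from 1 to ⌊p/3⌋ = 17; for each a, b ranges from a to ⌊(p−a)/2⌋ with c = p − a − b, keeping only c ≥ b.
Triples: (2, 25, 25), (3, 24, 25), (4, 23, 25), …
Count = 56 triangles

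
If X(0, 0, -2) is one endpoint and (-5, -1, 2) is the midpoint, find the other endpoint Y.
Y = (2×(-5) - 0, 2×(-1) - 0, 2×2 - (-2)) = (-10, -2, 6)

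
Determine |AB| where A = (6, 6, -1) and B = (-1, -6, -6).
d = √[(-7)² + (-12)² + (-5)²] = √218 = 14.76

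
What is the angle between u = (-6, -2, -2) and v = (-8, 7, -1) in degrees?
u·v = 36, |u|² = 44, |v|² = 114
cos θ = 36/√5016 ≈ 0.5083
θ ≈ 59.45°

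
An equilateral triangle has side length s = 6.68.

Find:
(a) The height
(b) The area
(a) Height h = s·√3/2 = 6.68·√3/2 = 5.785
(b) Area = (√3/4)·s² = (√3/4)·6.68² = (√3/4)·44.6224 = 19.32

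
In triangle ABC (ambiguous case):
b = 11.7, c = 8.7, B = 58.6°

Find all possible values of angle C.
sin(C)/c = sin(B)/b  →  sin(C) = c·sin(B)/b = 8.7·sin(58.6°)/11.7 = 0.634692
C₁ = arcsin(0.634692) = 39.4°,  C₂ = 180° - C₁ = 140.6°
Check C₂: A = 180° - 58.6° - 140.6° = -19.2° ≤ 0, rejected
C = 39.4° (one solution)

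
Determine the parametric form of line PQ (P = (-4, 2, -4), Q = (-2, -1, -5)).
Direction vector d = Q - P = (2, -3, -1)
x = -4 + 2t, y = 2 - 3t, z = -4 - t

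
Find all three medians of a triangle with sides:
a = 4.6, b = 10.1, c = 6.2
Using m_x = ½√(2y² + 2z² - x²):
m_a = ½√(2·10.1² + 2·6.2² - 4.6²) = ½√259.74 = 8.058
m_b = ½√(2·4.6² + 2·6.2² - 10.1²) = ½√17.19 = 2.073
m_c = ½√(2·4.6² + 2·10.1² - 6.2²) = ½√207.9 = 7.209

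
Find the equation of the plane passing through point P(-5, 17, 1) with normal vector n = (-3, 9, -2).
d = n·P = (-3)(-5) + (9)(17) + (-2)(1) = 166
Plane: -3x + 9y - 2z = 166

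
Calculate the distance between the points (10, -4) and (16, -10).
Using the distance formula: d = sqrt((x₂-x₁)² + (y₂-y₁)²)
dx = 16 - 10 = 6
dy = (-10) - (-4) = -6
d = sqrt(6² + (-6)²) = sqrt(36 + 36) = sqrt(72) = 8.49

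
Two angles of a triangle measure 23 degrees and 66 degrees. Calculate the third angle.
Sum of angles in a triangle = 180 degrees
Third angle = 180 - 23 - 66
Third angle = 91 degrees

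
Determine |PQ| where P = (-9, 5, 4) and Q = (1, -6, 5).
d = √[(10)² + (-11)² + (1)²] = √222 = 14.9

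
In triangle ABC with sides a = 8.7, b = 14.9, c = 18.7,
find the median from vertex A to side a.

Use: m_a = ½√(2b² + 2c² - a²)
m_a = ½√(2·14.9² + 2·18.7² - 8.7²)
m_a = ½√(444.02 + 699.38 - 75.69) = ½√1067.71 = 16.34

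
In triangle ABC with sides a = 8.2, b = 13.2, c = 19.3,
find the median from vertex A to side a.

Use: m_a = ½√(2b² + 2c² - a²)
m_a = ½√(2·13.2² + 2·19.3² - 8.2²)
m_a = ½√(348.48 + 744.98 - 67.24) = ½√1026.22 = 16.02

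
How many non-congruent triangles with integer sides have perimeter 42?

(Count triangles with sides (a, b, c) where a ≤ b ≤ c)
With a ≤ b ≤ c and a + b + c = 42, the triangle inequality a + b > c gives c < 42/2, so c ≤ 20.
Iterate a from 1 to ⌊p/3⌋ = 14; for each a, b ranges from a to ⌊(p−a)/2⌋ with c = p − a − b, keeping only c ≥ b.
Triples: (2, 20, 20), (3, 19, 20), (4, 18, 20), …
Count = 37 triangles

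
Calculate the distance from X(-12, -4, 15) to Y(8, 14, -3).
d = √[(20)² + (18)² + (-18)²] = √1048 = 32.37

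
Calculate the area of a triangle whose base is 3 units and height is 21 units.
Area = (1/2) * base * height
Area = (1/2) * 3 * 21
Area = 31.50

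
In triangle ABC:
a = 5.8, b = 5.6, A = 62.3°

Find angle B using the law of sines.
sin(B)/b = sin(A)/a
sin(B) = b·sin(A)/a = 5.6·sin(62.3°)/5.8 = 0.854863
B = arcsin(0.854863) = 58.74°  (b ≤ a, so B ≤ A and the acute solution is unique)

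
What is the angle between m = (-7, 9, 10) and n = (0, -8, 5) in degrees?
m·n = -22, |m|² = 230, |n|² = 89
cos θ = -22/√20470 ≈ -0.1538
θ ≈ 98.85°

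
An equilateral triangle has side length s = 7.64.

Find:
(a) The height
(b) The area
(a) Height h = s·√3/2 = 7.64·√3/2 = 6.616
(b) Area = (√3/4)·s² = (√3/4)·7.64² = (√3/4)·58.3696 = 25.27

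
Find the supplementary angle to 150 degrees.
Supplementary angles sum to 180 degrees.
Other angle = 180 - 150
Other angle = 30 degrees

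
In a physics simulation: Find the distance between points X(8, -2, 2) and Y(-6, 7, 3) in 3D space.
d = √[(-14)² + (9)² + (1)²] = √278 = 16.67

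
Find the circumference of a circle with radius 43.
Circumference = 2 * pi * r
Circumference = 2 * pi * 43
Circumference = 270.18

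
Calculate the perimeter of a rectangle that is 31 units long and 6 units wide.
Perimeter = 2 * (length + width)
Perimeter = 2 * (31 + 6)
Perimeter = 2 * 37
Perimeter = 74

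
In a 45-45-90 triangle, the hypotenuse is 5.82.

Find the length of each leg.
In a 45-45-90 triangle, hypotenuse = leg·√2  →  leg = hypotenuse/√2
leg = 5.82/√2 = 4.115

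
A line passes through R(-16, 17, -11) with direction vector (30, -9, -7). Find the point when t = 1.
P(1) = (-16 + 30(1), 17 + (-9)(1), -11 + (-7)(1)) = (14, 8, -18)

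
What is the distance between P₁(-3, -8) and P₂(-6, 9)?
Using the distance formula: d = sqrt((x₂-x₁)² + (y₂-y₁)²)
dx = (-6) - (-3) = -3
dy = 9 - (-8) = 17
d = sqrt((-3)² + 17²) = sqrt(9 + 289) = sqrt(298) = 17.26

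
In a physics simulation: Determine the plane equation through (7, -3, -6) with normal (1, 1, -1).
d = n·P = (1)(7) + (1)(-3) + (-1)(-6) = 10
Plane: x + y - z = 10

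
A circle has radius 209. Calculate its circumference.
Circumference = 2 * pi * r
Circumference = 2 * pi * 209
Circumference = 1313.19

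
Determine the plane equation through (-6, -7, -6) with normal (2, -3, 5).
d = n·P = (2)(-6) + (-3)(-7) + (5)(-6) = -21
Plane: 2x - 3y + 5z = -21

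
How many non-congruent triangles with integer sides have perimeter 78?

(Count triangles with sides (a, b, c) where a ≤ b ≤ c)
With a ≤ b ≤ c and a + b + c = 78, the triangle inequality a + b > c gives c < 78/2, so c ≤ 38.
Iterate a from 1 to ⌊p/3⌋ = 26; for each a, b ranges from a to ⌊(p−a)/2⌋ with c = p − a − b, keeping only c ≥ b.
Triples: (2, 38, 38), (3, 37, 38), (4, 36, 38), …
Count = 127 triangles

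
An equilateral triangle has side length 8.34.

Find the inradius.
For an equilateral triangle, r = s/(2√3) where s is the side.
r = 8.34/(2√3) = 8.34/3.464102 = 2.408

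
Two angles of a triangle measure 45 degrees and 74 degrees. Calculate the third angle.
Sum of angles in a triangle = 180 degrees
Third angle = 180 - 45 - 74
Third angle = 61 degrees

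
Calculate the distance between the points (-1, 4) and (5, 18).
Using the distance formula: d = sqrt((x₂-x₁)² + (y₂-y₁)²)
dx = 5 - (-1) = 6
dy = 18 - 4 = 14
d = sqrt(6² + 14²) = sqrt(36 + 196) = sqrt(232) = 15.23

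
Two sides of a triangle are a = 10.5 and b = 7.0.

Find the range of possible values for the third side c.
By the triangle inequality: |a - b| < c < a + b
|10.5 - 7.0| < c < 10.5 + 7.0
3.5 < c < 17.5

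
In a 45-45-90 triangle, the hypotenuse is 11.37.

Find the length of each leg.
In a 45-45-90 triangle, hypotenuse = leg·√2  →  leg = hypotenuse/√2
leg = 11.37/√2 = 8.04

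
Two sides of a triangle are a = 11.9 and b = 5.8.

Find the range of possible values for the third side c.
By the triangle inequality: |a - b| < c < a + b
|11.9 - 5.8| < c < 11.9 + 5.8
6.1 < c < 17.7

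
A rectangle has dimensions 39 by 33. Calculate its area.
Area = length * width
Area = 39 * 33
Area = 1287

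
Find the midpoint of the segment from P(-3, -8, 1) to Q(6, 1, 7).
Midpoint = ((-3+6)/2, (-8+1)/2, (1+7)/2) = (1.5, -3.5, 4)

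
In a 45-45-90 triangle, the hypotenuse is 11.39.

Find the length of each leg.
In a 45-45-90 triangle, hypotenuse = leg·√2  →  leg = hypotenuse/√2
leg = 11.39/√2 = 8.054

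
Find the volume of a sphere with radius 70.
Volume = (4/3) * pi * r³
Volume = (4/3) * pi * 70³
Volume = (4/3) * pi * 343000
Volume = 1436755.04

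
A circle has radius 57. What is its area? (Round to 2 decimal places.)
Area = pi * r²
Area = pi * 57²
Area = pi * 3249
Area = 10207.03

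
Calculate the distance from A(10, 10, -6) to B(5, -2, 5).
d = √[(-5)² + (-12)² + (11)²] = √290 = 17.03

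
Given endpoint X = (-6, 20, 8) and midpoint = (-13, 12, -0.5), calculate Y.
Y = (2×(-13) - (-6), 2×12 - 20, 2×(-0.5) - 8) = (-20, 4, -9)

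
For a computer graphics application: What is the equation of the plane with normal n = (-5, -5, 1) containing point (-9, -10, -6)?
d = n·P = (-5)(-9) + (-5)(-10) + (1)(-6) = 89
Plane: -5x - 5y + z = 89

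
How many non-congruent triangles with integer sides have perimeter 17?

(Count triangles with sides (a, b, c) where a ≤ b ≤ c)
With a ≤ b ≤ c and a + b + c = 17, the triangle inequality a + b > c gives c < 17/2, so c ≤ 8.
Iterate a from 1 to ⌊p/3⌋ = 5; for each a, b ranges from a to ⌊(p−a)/2⌋ with c = p − a − b, keeping only c ≥ b.
Triples: (1, 8, 8), (2, 7, 8), (3, 6, 8), …
Count = 8 triangles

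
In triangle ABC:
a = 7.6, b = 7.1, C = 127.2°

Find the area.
Using A = ½ab·sin(C):
A = ½·7.6·7.1·sin(127.2°) = ½·53.96·0.796530 = 21.49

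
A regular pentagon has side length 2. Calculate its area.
For a regular 5-gon with side length s = 2:
Apothem a = s / (2*tan(pi/5)) = 2 / (2*tan(pi/5)) ≈ 1.3764
Perimeter P = 5 * 2 = 10
Area = (1/2) * P * a = (1/2) * 10 * 1.3764 = 6.88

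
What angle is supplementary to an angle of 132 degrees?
Supplementary angles sum to 180 degrees.
Other angle = 180 - 132
Other angle = 48 degrees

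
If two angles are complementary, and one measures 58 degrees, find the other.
Complementary angles sum to 90 degrees.
Other angle = 90 - 58
Other angle = 32 degrees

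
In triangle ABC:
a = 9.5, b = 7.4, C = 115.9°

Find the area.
Using A = ½ab·sin(C):
A = ½·9.5·7.4·sin(115.9°) = ½·70.3·0.899558 = 31.62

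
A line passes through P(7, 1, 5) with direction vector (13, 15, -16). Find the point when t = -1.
P(-1) = (7 + 13(-1), 1 + 15(-1), 5 + (-16)(-1)) = (-6, -14, 21)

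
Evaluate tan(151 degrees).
tan(151 degrees) = -0.5543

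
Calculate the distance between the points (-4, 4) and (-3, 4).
Using the distance formula: d = sqrt((x₂-x₁)² + (y₂-y₁)²)
dx = (-3) - (-4) = 1
dy = 4 - 4 = 0
d = sqrt(1² + 0²) = sqrt(1 + 0) = sqrt(1) = 1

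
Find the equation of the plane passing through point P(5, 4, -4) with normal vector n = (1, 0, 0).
d = n·P = (1)(5) + (0)(4) + (0)(-4) = 5
Plane: x = 5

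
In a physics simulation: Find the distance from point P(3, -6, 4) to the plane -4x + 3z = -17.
d = |(-4)(3) + 0(-6) + 3(4) - (-17)| / √((-4)² + 0² + 3²) = 17/√25 = 3.4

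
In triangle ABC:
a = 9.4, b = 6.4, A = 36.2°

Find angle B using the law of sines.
sin(B)/b = sin(A)/a
sin(B) = b·sin(A)/a = 6.4·sin(36.2°)/9.4 = 0.402114
B = arcsin(0.402114) = 23.71°  (b ≤ a, so B ≤ A and the acute solution is unique)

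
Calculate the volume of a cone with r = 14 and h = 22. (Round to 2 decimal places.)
Volume = (1/3) * pi * r² * h
Volume = (1/3) * pi * 14² * 22
Volume = (1/3) * pi * 196 * 22
Volume = (1/3) * pi * 4312
Volume = 4515.52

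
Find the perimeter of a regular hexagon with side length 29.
Perimeter = number of sides * side length
Perimeter = 6 * 29
Perimeter = 174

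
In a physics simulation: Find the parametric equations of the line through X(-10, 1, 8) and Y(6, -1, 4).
Direction vector d = Y - X = (16, -2, -4)
x = -10 + 16t, y = 1 - 2t, z = 8 - 4t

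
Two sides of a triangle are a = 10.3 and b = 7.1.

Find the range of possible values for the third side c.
By the triangle inequality: |a - b| < c < a + b
|10.3 - 7.1| < c < 10.3 + 7.1
3.2 < c < 17.4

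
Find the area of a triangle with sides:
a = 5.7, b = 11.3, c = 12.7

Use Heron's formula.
s = (a+b+c)/2 = (5.7+11.3+12.7)/2 = 14.85
A = √(s(s-a)(s-b)(s-c)) = √(14.85·9.15·3.55·2.15)
A = √1037.09 = 32.2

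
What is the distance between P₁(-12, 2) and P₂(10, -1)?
Using the distance formula: d = sqrt((x₂-x₁)² + (y₂-y₁)²)
dx = 10 - (-12) = 22
dy = (-1) - 2 = -3
d = sqrt(22² + (-3)²) = sqrt(484 + 9) = sqrt(493) = 22.20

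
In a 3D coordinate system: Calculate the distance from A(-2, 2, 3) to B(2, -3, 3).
d = √[(4)² + (-5)² + (0)²] = √41 = 6.403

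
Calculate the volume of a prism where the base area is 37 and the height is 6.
Volume = base area * height
Volume = 37 * 6
Volume = 222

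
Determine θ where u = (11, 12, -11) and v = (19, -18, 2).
u·v = -29, |u|² = 386, |v|² = 689
cos θ = -29/√265954 ≈ -0.05623
θ ≈ 93.22°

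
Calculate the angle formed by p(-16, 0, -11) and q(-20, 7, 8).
p·q = 232, |p|² = 377, |q|² = 513
cos θ = 232/√193401 ≈ 0.5275
θ ≈ 58.16°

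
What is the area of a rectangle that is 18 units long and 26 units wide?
Area = length * width
Area = 18 * 26
Area = 468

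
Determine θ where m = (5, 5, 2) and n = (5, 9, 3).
m·n = 76, |m|² = 54, |n|² = 115
cos θ = 76/√6210 ≈ 0.9644
θ ≈ 15.33°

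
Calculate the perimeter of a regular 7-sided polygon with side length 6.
Perimeter = number of sides * side length
Perimeter = 7 * 6
Perimeter = 42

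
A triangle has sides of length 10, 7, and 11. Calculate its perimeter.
Perimeter = sum of all sides
Perimeter = 10 + 7 + 11
Perimeter = 28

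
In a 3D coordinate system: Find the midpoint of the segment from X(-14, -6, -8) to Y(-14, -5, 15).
Midpoint = ((-14-14)/2, (-6-5)/2, (-8+15)/2) = (-14, -5.5, 3.5)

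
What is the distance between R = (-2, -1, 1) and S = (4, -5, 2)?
d = √[(6)² + (-4)² + (1)²] = √53 = 7.28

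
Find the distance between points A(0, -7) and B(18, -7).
Using the distance formula: d = sqrt((x₂-x₁)² + (y₂-y₁)²)
dx = 18 - 0 = 18
dy = (-7) - (-7) = 0
d = sqrt(18² + 0²) = sqrt(324 + 0) = sqrt(324) = 18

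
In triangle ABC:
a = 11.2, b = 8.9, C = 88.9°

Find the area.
Using A = ½ab·sin(C):
A = ½·11.2·8.9·sin(88.9°) = ½·99.68·0.999816 = 49.83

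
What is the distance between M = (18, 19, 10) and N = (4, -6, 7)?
d = √[(-14)² + (-25)² + (-3)²] = √830 = 28.81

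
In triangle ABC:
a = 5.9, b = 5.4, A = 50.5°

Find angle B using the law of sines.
sin(B)/b = sin(A)/a
sin(B) = b·sin(A)/a = 5.4·sin(50.5°)/5.9 = 0.706233
B = arcsin(0.706233) = 44.93°  (b ≤ a, so B ≤ A and the acute solution is unique)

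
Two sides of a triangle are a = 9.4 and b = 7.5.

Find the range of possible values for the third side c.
By the triangle inequality: |a - b| < c < a + b
|9.4 - 7.5| < c < 9.4 + 7.5
1.9 < c < 16.9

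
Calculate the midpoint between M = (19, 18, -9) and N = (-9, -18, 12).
Midpoint = ((19-9)/2, (18-18)/2, (-9+12)/2) = (5, 0, 1.5)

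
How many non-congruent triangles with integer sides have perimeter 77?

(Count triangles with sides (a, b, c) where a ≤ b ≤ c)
With a ≤ b ≤ c and a + b + c = 77, the triangle inequality a + b > c gives c < 77/2, so c ≤ 38.
Iterate a from 1 to ⌊p/3⌋ = 25; for each a, b ranges from a to ⌊(p−a)/2⌋ with c = p − a − b, keeping only c ≥ b.
Triples: (1, 38, 38), (2, 37, 38), (3, 36, 38), …
Count = 133 triangles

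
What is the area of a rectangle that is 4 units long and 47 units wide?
Area = length * width
Area = 4 * 47
Area = 188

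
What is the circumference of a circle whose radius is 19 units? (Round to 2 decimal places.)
Circumference = 2 * pi * r
Circumference = 2 * pi * 19
Circumference = 119.38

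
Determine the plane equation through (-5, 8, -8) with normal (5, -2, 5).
d = n·P = (5)(-5) + (-2)(8) + (5)(-8) = -81
Plane: 5x - 2y + 5z = -81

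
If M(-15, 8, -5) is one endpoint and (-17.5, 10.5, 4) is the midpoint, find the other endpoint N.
N = (2×(-17.5) - (-15), 2×10.5 - 8, 2×4 - (-5)) = (-20, 13, 13)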